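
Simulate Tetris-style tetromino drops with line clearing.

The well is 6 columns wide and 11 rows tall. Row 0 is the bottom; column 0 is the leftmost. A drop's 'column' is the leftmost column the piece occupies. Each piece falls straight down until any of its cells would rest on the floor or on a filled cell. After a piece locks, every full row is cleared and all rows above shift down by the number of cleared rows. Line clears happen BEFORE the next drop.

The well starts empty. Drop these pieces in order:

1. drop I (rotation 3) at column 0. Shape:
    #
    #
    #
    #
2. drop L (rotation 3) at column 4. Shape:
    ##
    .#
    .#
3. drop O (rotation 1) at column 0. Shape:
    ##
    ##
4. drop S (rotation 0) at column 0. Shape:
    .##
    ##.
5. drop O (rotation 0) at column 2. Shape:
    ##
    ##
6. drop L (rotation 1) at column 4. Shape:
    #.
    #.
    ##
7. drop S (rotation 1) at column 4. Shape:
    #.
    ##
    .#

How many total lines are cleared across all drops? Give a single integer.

Answer: 0

Derivation:
Drop 1: I rot3 at col 0 lands with bottom-row=0; cleared 0 line(s) (total 0); column heights now [4 0 0 0 0 0], max=4
Drop 2: L rot3 at col 4 lands with bottom-row=0; cleared 0 line(s) (total 0); column heights now [4 0 0 0 3 3], max=4
Drop 3: O rot1 at col 0 lands with bottom-row=4; cleared 0 line(s) (total 0); column heights now [6 6 0 0 3 3], max=6
Drop 4: S rot0 at col 0 lands with bottom-row=6; cleared 0 line(s) (total 0); column heights now [7 8 8 0 3 3], max=8
Drop 5: O rot0 at col 2 lands with bottom-row=8; cleared 0 line(s) (total 0); column heights now [7 8 10 10 3 3], max=10
Drop 6: L rot1 at col 4 lands with bottom-row=3; cleared 0 line(s) (total 0); column heights now [7 8 10 10 6 4], max=10
Drop 7: S rot1 at col 4 lands with bottom-row=5; cleared 0 line(s) (total 0); column heights now [7 8 10 10 8 7], max=10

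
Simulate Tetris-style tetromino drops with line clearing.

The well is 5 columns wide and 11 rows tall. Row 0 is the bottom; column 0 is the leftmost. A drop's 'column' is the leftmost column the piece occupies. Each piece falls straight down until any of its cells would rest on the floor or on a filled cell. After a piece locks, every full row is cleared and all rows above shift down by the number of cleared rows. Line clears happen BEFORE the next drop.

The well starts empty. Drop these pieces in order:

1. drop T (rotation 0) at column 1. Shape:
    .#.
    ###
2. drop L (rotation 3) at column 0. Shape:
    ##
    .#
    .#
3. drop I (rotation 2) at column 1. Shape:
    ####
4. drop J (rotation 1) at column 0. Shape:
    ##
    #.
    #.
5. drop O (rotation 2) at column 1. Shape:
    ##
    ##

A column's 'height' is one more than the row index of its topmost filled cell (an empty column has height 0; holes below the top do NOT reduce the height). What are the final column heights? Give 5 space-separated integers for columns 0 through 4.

Answer: 6 8 8 1 0

Derivation:
Drop 1: T rot0 at col 1 lands with bottom-row=0; cleared 0 line(s) (total 0); column heights now [0 1 2 1 0], max=2
Drop 2: L rot3 at col 0 lands with bottom-row=1; cleared 0 line(s) (total 0); column heights now [4 4 2 1 0], max=4
Drop 3: I rot2 at col 1 lands with bottom-row=4; cleared 0 line(s) (total 0); column heights now [4 5 5 5 5], max=5
Drop 4: J rot1 at col 0 lands with bottom-row=4; cleared 1 line(s) (total 1); column heights now [6 6 2 1 0], max=6
Drop 5: O rot2 at col 1 lands with bottom-row=6; cleared 0 line(s) (total 1); column heights now [6 8 8 1 0], max=8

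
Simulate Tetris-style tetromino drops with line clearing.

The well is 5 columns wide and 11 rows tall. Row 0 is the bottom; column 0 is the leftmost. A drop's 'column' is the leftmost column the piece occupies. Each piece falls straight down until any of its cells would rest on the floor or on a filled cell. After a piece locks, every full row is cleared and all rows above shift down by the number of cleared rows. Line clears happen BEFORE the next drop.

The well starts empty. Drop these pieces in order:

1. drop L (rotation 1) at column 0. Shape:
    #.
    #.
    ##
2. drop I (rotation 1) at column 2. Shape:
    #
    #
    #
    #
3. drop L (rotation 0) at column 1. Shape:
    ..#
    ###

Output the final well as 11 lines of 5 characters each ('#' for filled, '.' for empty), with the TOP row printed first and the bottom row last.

Drop 1: L rot1 at col 0 lands with bottom-row=0; cleared 0 line(s) (total 0); column heights now [3 1 0 0 0], max=3
Drop 2: I rot1 at col 2 lands with bottom-row=0; cleared 0 line(s) (total 0); column heights now [3 1 4 0 0], max=4
Drop 3: L rot0 at col 1 lands with bottom-row=4; cleared 0 line(s) (total 0); column heights now [3 5 5 6 0], max=6

Answer: .....
.....
.....
.....
.....
...#.
.###.
..#..
#.#..
#.#..
###..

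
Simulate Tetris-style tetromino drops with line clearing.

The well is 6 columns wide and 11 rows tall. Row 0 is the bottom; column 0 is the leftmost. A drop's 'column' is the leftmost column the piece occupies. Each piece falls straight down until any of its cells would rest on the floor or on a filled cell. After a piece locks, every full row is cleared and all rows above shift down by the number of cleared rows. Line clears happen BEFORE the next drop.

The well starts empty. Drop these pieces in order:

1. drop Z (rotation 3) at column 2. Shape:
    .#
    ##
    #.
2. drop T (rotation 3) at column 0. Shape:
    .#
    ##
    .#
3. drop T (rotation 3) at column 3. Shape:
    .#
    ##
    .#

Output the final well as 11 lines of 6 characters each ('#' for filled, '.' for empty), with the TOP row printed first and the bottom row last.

Drop 1: Z rot3 at col 2 lands with bottom-row=0; cleared 0 line(s) (total 0); column heights now [0 0 2 3 0 0], max=3
Drop 2: T rot3 at col 0 lands with bottom-row=0; cleared 0 line(s) (total 0); column heights now [2 3 2 3 0 0], max=3
Drop 3: T rot3 at col 3 lands with bottom-row=2; cleared 0 line(s) (total 0); column heights now [2 3 2 4 5 0], max=5

Answer: ......
......
......
......
......
......
....#.
...##.
.#.##.
####..
.##...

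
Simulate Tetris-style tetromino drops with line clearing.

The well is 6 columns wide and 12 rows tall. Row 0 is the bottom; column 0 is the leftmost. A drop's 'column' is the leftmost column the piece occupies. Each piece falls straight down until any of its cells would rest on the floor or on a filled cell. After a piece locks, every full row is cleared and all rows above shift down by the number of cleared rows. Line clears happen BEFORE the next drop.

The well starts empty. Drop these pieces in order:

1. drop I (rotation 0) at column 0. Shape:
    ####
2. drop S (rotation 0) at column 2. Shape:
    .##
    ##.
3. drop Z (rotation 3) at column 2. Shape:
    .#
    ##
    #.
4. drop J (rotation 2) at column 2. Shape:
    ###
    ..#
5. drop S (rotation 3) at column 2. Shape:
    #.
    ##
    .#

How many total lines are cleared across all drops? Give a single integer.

Answer: 0

Derivation:
Drop 1: I rot0 at col 0 lands with bottom-row=0; cleared 0 line(s) (total 0); column heights now [1 1 1 1 0 0], max=1
Drop 2: S rot0 at col 2 lands with bottom-row=1; cleared 0 line(s) (total 0); column heights now [1 1 2 3 3 0], max=3
Drop 3: Z rot3 at col 2 lands with bottom-row=2; cleared 0 line(s) (total 0); column heights now [1 1 4 5 3 0], max=5
Drop 4: J rot2 at col 2 lands with bottom-row=4; cleared 0 line(s) (total 0); column heights now [1 1 6 6 6 0], max=6
Drop 5: S rot3 at col 2 lands with bottom-row=6; cleared 0 line(s) (total 0); column heights now [1 1 9 8 6 0], max=9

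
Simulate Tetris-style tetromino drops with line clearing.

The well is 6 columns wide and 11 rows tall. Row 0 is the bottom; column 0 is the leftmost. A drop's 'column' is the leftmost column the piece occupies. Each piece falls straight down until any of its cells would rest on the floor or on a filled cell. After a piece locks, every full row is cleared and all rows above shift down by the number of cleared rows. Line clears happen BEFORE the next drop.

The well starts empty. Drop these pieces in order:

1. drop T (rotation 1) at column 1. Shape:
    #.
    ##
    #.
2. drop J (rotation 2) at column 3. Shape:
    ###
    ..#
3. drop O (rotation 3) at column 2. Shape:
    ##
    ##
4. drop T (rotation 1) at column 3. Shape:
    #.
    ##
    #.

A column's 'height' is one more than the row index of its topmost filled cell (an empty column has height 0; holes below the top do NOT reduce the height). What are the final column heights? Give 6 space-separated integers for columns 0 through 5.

Drop 1: T rot1 at col 1 lands with bottom-row=0; cleared 0 line(s) (total 0); column heights now [0 3 2 0 0 0], max=3
Drop 2: J rot2 at col 3 lands with bottom-row=0; cleared 0 line(s) (total 0); column heights now [0 3 2 2 2 2], max=3
Drop 3: O rot3 at col 2 lands with bottom-row=2; cleared 0 line(s) (total 0); column heights now [0 3 4 4 2 2], max=4
Drop 4: T rot1 at col 3 lands with bottom-row=4; cleared 0 line(s) (total 0); column heights now [0 3 4 7 6 2], max=7

Answer: 0 3 4 7 6 2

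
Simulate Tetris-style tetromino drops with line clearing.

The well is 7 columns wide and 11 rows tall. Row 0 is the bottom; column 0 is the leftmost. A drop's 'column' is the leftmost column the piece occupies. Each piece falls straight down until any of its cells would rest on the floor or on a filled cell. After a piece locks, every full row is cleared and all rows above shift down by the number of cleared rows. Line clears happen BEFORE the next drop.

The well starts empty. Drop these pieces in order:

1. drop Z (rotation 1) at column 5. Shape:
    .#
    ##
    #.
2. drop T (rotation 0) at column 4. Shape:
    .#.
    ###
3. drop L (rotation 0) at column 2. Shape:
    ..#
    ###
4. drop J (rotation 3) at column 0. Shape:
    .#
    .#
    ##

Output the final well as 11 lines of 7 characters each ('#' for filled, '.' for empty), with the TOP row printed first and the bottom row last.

Drop 1: Z rot1 at col 5 lands with bottom-row=0; cleared 0 line(s) (total 0); column heights now [0 0 0 0 0 2 3], max=3
Drop 2: T rot0 at col 4 lands with bottom-row=3; cleared 0 line(s) (total 0); column heights now [0 0 0 0 4 5 4], max=5
Drop 3: L rot0 at col 2 lands with bottom-row=4; cleared 0 line(s) (total 0); column heights now [0 0 5 5 6 5 4], max=6
Drop 4: J rot3 at col 0 lands with bottom-row=0; cleared 0 line(s) (total 0); column heights now [1 3 5 5 6 5 4], max=6

Answer: .......
.......
.......
.......
.......
....#..
..####.
....###
.#....#
.#...##
##...#.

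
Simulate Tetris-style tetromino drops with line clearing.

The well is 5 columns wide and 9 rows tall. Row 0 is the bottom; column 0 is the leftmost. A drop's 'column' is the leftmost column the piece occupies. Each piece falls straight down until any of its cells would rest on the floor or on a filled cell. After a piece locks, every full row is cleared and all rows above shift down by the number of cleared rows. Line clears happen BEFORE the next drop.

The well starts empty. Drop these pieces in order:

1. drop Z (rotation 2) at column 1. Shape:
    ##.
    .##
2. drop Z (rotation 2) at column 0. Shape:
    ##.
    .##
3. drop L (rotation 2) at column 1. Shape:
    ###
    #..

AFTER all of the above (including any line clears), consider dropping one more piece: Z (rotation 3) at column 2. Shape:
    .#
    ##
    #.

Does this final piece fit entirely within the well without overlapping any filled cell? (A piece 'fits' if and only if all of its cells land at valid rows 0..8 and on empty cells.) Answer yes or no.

Drop 1: Z rot2 at col 1 lands with bottom-row=0; cleared 0 line(s) (total 0); column heights now [0 2 2 1 0], max=2
Drop 2: Z rot2 at col 0 lands with bottom-row=2; cleared 0 line(s) (total 0); column heights now [4 4 3 1 0], max=4
Drop 3: L rot2 at col 1 lands with bottom-row=4; cleared 0 line(s) (total 0); column heights now [4 6 6 6 0], max=6
Test piece Z rot3 at col 2 (width 2): heights before test = [4 6 6 6 0]; fits = True

Answer: yes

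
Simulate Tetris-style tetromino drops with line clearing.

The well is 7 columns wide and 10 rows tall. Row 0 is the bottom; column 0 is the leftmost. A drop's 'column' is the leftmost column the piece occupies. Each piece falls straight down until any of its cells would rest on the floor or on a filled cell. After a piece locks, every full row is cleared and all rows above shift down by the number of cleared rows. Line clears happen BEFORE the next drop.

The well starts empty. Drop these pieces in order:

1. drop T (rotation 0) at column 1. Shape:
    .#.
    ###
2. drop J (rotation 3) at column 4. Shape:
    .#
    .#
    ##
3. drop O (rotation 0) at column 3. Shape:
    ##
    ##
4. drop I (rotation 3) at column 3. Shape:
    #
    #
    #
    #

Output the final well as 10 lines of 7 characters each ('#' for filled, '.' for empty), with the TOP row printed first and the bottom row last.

Answer: .......
.......
.......
...#...
...#...
...#...
...#...
...###.
..####.
.#####.

Derivation:
Drop 1: T rot0 at col 1 lands with bottom-row=0; cleared 0 line(s) (total 0); column heights now [0 1 2 1 0 0 0], max=2
Drop 2: J rot3 at col 4 lands with bottom-row=0; cleared 0 line(s) (total 0); column heights now [0 1 2 1 1 3 0], max=3
Drop 3: O rot0 at col 3 lands with bottom-row=1; cleared 0 line(s) (total 0); column heights now [0 1 2 3 3 3 0], max=3
Drop 4: I rot3 at col 3 lands with bottom-row=3; cleared 0 line(s) (total 0); column heights now [0 1 2 7 3 3 0], max=7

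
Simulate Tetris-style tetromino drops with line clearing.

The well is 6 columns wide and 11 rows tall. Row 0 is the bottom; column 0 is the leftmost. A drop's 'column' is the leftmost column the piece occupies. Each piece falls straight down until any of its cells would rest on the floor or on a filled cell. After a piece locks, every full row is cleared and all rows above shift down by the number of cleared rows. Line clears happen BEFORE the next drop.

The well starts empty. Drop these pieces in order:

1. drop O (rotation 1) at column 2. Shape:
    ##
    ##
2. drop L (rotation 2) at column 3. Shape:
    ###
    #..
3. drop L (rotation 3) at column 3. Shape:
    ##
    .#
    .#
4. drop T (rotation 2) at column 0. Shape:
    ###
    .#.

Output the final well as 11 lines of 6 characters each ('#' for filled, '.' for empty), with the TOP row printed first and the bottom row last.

Drop 1: O rot1 at col 2 lands with bottom-row=0; cleared 0 line(s) (total 0); column heights now [0 0 2 2 0 0], max=2
Drop 2: L rot2 at col 3 lands with bottom-row=2; cleared 0 line(s) (total 0); column heights now [0 0 2 4 4 4], max=4
Drop 3: L rot3 at col 3 lands with bottom-row=4; cleared 0 line(s) (total 0); column heights now [0 0 2 7 7 4], max=7
Drop 4: T rot2 at col 0 lands with bottom-row=1; cleared 0 line(s) (total 0); column heights now [3 3 3 7 7 4], max=7

Answer: ......
......
......
......
...##.
....#.
....#.
...###
####..
.###..
..##..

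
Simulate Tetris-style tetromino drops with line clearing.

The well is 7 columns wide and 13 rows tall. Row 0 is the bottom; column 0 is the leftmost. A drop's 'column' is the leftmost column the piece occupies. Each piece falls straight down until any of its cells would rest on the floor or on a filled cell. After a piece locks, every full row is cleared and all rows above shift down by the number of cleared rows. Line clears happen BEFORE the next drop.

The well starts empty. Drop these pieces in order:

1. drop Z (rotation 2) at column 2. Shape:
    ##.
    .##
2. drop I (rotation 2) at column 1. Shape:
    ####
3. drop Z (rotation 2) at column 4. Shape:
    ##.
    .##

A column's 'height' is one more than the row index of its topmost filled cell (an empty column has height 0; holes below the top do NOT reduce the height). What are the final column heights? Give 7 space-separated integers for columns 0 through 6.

Drop 1: Z rot2 at col 2 lands with bottom-row=0; cleared 0 line(s) (total 0); column heights now [0 0 2 2 1 0 0], max=2
Drop 2: I rot2 at col 1 lands with bottom-row=2; cleared 0 line(s) (total 0); column heights now [0 3 3 3 3 0 0], max=3
Drop 3: Z rot2 at col 4 lands with bottom-row=2; cleared 0 line(s) (total 0); column heights now [0 3 3 3 4 4 3], max=4

Answer: 0 3 3 3 4 4 3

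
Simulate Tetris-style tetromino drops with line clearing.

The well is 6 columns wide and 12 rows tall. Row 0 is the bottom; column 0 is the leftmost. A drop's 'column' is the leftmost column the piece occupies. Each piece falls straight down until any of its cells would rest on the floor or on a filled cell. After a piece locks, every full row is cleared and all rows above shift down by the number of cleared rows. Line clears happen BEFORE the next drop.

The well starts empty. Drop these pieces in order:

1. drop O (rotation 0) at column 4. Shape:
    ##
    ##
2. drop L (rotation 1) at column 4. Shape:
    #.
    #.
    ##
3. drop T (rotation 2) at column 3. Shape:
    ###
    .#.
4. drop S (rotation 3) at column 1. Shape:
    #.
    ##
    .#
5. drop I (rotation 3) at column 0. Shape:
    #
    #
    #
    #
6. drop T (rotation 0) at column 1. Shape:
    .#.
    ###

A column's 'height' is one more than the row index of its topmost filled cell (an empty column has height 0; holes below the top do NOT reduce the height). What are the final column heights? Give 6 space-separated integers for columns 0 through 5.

Drop 1: O rot0 at col 4 lands with bottom-row=0; cleared 0 line(s) (total 0); column heights now [0 0 0 0 2 2], max=2
Drop 2: L rot1 at col 4 lands with bottom-row=2; cleared 0 line(s) (total 0); column heights now [0 0 0 0 5 3], max=5
Drop 3: T rot2 at col 3 lands with bottom-row=5; cleared 0 line(s) (total 0); column heights now [0 0 0 7 7 7], max=7
Drop 4: S rot3 at col 1 lands with bottom-row=0; cleared 0 line(s) (total 0); column heights now [0 3 2 7 7 7], max=7
Drop 5: I rot3 at col 0 lands with bottom-row=0; cleared 0 line(s) (total 0); column heights now [4 3 2 7 7 7], max=7
Drop 6: T rot0 at col 1 lands with bottom-row=7; cleared 0 line(s) (total 0); column heights now [4 8 9 8 7 7], max=9

Answer: 4 8 9 8 7 7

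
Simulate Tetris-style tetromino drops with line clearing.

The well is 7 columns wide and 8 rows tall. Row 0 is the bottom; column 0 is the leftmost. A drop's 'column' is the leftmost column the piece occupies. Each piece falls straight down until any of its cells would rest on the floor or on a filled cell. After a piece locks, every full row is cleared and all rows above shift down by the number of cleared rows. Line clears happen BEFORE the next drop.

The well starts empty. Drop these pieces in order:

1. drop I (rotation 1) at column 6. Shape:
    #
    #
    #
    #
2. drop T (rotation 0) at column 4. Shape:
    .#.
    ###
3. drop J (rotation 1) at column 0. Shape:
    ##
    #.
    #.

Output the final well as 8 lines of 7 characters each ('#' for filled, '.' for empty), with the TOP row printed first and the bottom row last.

Answer: .......
.......
.....#.
....###
......#
##....#
#.....#
#.....#

Derivation:
Drop 1: I rot1 at col 6 lands with bottom-row=0; cleared 0 line(s) (total 0); column heights now [0 0 0 0 0 0 4], max=4
Drop 2: T rot0 at col 4 lands with bottom-row=4; cleared 0 line(s) (total 0); column heights now [0 0 0 0 5 6 5], max=6
Drop 3: J rot1 at col 0 lands with bottom-row=0; cleared 0 line(s) (total 0); column heights now [3 3 0 0 5 6 5], max=6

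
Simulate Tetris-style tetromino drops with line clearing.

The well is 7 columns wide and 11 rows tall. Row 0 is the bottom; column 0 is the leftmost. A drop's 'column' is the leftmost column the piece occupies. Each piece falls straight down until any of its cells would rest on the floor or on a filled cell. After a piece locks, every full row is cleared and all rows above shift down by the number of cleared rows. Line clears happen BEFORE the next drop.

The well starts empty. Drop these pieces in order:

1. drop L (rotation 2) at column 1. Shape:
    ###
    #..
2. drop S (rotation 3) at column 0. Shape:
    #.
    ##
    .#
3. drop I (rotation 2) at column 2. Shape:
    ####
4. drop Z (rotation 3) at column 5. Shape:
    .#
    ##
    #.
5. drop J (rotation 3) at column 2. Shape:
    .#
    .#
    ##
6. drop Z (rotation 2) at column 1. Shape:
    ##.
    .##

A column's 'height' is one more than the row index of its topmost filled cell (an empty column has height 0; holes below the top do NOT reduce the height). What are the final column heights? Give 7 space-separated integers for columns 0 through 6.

Answer: 5 8 8 7 3 5 6

Derivation:
Drop 1: L rot2 at col 1 lands with bottom-row=0; cleared 0 line(s) (total 0); column heights now [0 2 2 2 0 0 0], max=2
Drop 2: S rot3 at col 0 lands with bottom-row=2; cleared 0 line(s) (total 0); column heights now [5 4 2 2 0 0 0], max=5
Drop 3: I rot2 at col 2 lands with bottom-row=2; cleared 0 line(s) (total 0); column heights now [5 4 3 3 3 3 0], max=5
Drop 4: Z rot3 at col 5 lands with bottom-row=3; cleared 0 line(s) (total 0); column heights now [5 4 3 3 3 5 6], max=6
Drop 5: J rot3 at col 2 lands with bottom-row=3; cleared 0 line(s) (total 0); column heights now [5 4 4 6 3 5 6], max=6
Drop 6: Z rot2 at col 1 lands with bottom-row=6; cleared 0 line(s) (total 0); column heights now [5 8 8 7 3 5 6], max=8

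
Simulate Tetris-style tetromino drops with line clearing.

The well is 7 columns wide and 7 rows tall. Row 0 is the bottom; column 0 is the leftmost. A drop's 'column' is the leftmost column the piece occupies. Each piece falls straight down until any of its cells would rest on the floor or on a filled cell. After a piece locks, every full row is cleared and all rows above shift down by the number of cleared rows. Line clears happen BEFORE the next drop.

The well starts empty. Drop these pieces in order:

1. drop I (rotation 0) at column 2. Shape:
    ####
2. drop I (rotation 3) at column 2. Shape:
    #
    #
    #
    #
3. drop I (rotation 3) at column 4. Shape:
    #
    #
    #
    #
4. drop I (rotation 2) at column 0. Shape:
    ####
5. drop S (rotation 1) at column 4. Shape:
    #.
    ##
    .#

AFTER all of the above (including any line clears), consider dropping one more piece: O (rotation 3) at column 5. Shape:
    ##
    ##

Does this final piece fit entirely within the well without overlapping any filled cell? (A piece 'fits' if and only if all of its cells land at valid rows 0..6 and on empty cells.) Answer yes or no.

Drop 1: I rot0 at col 2 lands with bottom-row=0; cleared 0 line(s) (total 0); column heights now [0 0 1 1 1 1 0], max=1
Drop 2: I rot3 at col 2 lands with bottom-row=1; cleared 0 line(s) (total 0); column heights now [0 0 5 1 1 1 0], max=5
Drop 3: I rot3 at col 4 lands with bottom-row=1; cleared 0 line(s) (total 0); column heights now [0 0 5 1 5 1 0], max=5
Drop 4: I rot2 at col 0 lands with bottom-row=5; cleared 0 line(s) (total 0); column heights now [6 6 6 6 5 1 0], max=6
Drop 5: S rot1 at col 4 lands with bottom-row=4; cleared 0 line(s) (total 0); column heights now [6 6 6 6 7 6 0], max=7
Test piece O rot3 at col 5 (width 2): heights before test = [6 6 6 6 7 6 0]; fits = False

Answer: no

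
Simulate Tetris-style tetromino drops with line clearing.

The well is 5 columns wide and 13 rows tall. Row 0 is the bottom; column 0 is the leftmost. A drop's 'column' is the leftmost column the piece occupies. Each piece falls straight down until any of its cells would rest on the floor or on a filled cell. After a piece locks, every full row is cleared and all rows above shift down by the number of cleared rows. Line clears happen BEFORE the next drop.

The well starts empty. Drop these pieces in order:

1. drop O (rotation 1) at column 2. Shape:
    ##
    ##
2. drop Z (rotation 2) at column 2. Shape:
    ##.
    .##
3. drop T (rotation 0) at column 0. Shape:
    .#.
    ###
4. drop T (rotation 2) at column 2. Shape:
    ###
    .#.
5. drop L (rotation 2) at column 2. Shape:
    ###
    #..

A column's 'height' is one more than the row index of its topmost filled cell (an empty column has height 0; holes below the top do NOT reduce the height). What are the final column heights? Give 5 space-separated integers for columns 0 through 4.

Drop 1: O rot1 at col 2 lands with bottom-row=0; cleared 0 line(s) (total 0); column heights now [0 0 2 2 0], max=2
Drop 2: Z rot2 at col 2 lands with bottom-row=2; cleared 0 line(s) (total 0); column heights now [0 0 4 4 3], max=4
Drop 3: T rot0 at col 0 lands with bottom-row=4; cleared 0 line(s) (total 0); column heights now [5 6 5 4 3], max=6
Drop 4: T rot2 at col 2 lands with bottom-row=4; cleared 0 line(s) (total 0); column heights now [5 6 6 6 6], max=6
Drop 5: L rot2 at col 2 lands with bottom-row=6; cleared 0 line(s) (total 0); column heights now [5 6 8 8 8], max=8

Answer: 5 6 8 8 8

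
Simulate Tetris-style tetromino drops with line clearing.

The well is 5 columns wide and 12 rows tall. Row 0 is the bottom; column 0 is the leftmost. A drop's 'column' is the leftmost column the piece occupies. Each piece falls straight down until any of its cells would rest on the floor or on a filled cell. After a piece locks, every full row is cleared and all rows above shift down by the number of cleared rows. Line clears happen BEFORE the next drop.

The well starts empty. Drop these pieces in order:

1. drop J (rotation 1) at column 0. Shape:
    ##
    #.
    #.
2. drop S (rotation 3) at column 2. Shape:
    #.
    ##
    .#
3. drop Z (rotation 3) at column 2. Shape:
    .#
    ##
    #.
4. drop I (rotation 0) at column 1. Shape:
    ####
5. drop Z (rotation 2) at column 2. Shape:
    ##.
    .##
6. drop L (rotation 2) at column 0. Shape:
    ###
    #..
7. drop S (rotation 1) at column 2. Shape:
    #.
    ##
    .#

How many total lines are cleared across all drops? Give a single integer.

Answer: 0

Derivation:
Drop 1: J rot1 at col 0 lands with bottom-row=0; cleared 0 line(s) (total 0); column heights now [3 3 0 0 0], max=3
Drop 2: S rot3 at col 2 lands with bottom-row=0; cleared 0 line(s) (total 0); column heights now [3 3 3 2 0], max=3
Drop 3: Z rot3 at col 2 lands with bottom-row=3; cleared 0 line(s) (total 0); column heights now [3 3 5 6 0], max=6
Drop 4: I rot0 at col 1 lands with bottom-row=6; cleared 0 line(s) (total 0); column heights now [3 7 7 7 7], max=7
Drop 5: Z rot2 at col 2 lands with bottom-row=7; cleared 0 line(s) (total 0); column heights now [3 7 9 9 8], max=9
Drop 6: L rot2 at col 0 lands with bottom-row=8; cleared 0 line(s) (total 0); column heights now [10 10 10 9 8], max=10
Drop 7: S rot1 at col 2 lands with bottom-row=9; cleared 0 line(s) (total 0); column heights now [10 10 12 11 8], max=12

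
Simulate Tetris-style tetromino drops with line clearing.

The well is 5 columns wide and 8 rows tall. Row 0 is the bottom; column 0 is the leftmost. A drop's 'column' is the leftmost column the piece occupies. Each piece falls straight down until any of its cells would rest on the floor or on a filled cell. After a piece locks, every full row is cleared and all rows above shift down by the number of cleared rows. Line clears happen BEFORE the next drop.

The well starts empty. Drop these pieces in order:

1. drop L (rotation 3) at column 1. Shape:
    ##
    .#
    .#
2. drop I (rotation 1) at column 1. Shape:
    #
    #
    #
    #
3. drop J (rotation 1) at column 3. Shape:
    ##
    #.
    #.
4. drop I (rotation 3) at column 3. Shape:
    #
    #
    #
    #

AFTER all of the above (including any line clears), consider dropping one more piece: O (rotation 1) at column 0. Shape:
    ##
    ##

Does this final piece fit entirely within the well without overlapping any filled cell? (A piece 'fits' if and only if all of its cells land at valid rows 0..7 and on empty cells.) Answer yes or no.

Drop 1: L rot3 at col 1 lands with bottom-row=0; cleared 0 line(s) (total 0); column heights now [0 3 3 0 0], max=3
Drop 2: I rot1 at col 1 lands with bottom-row=3; cleared 0 line(s) (total 0); column heights now [0 7 3 0 0], max=7
Drop 3: J rot1 at col 3 lands with bottom-row=0; cleared 0 line(s) (total 0); column heights now [0 7 3 3 3], max=7
Drop 4: I rot3 at col 3 lands with bottom-row=3; cleared 0 line(s) (total 0); column heights now [0 7 3 7 3], max=7
Test piece O rot1 at col 0 (width 2): heights before test = [0 7 3 7 3]; fits = False

Answer: no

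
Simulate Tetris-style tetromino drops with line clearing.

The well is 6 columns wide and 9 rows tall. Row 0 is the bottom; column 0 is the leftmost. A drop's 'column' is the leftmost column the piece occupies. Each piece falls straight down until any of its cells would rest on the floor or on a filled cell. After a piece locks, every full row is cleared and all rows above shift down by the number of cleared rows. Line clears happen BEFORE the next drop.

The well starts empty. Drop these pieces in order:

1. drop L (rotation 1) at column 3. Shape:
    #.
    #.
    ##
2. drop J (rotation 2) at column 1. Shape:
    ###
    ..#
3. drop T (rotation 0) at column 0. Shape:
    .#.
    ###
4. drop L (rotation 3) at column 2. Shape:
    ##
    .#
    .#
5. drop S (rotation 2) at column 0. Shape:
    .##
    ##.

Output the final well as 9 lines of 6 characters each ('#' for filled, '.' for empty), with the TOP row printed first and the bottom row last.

Answer: .##...
####..
.#.#..
####..
.###..
...#..
...#..
...#..
...##.

Derivation:
Drop 1: L rot1 at col 3 lands with bottom-row=0; cleared 0 line(s) (total 0); column heights now [0 0 0 3 1 0], max=3
Drop 2: J rot2 at col 1 lands with bottom-row=3; cleared 0 line(s) (total 0); column heights now [0 5 5 5 1 0], max=5
Drop 3: T rot0 at col 0 lands with bottom-row=5; cleared 0 line(s) (total 0); column heights now [6 7 6 5 1 0], max=7
Drop 4: L rot3 at col 2 lands with bottom-row=5; cleared 0 line(s) (total 0); column heights now [6 7 8 8 1 0], max=8
Drop 5: S rot2 at col 0 lands with bottom-row=7; cleared 0 line(s) (total 0); column heights now [8 9 9 8 1 0], max=9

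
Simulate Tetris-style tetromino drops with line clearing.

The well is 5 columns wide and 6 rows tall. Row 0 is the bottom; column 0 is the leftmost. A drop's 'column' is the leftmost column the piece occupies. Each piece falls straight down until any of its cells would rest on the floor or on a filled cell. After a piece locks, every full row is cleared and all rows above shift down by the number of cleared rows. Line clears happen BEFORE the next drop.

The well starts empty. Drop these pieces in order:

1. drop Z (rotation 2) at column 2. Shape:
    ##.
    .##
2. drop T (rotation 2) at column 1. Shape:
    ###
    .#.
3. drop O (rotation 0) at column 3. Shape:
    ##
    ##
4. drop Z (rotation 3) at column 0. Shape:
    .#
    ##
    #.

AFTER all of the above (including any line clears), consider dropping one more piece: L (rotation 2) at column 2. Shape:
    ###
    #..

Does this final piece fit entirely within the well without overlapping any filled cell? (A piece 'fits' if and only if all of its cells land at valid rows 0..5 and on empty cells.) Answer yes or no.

Drop 1: Z rot2 at col 2 lands with bottom-row=0; cleared 0 line(s) (total 0); column heights now [0 0 2 2 1], max=2
Drop 2: T rot2 at col 1 lands with bottom-row=2; cleared 0 line(s) (total 0); column heights now [0 4 4 4 1], max=4
Drop 3: O rot0 at col 3 lands with bottom-row=4; cleared 0 line(s) (total 0); column heights now [0 4 4 6 6], max=6
Drop 4: Z rot3 at col 0 lands with bottom-row=3; cleared 0 line(s) (total 0); column heights now [5 6 4 6 6], max=6
Test piece L rot2 at col 2 (width 3): heights before test = [5 6 4 6 6]; fits = False

Answer: no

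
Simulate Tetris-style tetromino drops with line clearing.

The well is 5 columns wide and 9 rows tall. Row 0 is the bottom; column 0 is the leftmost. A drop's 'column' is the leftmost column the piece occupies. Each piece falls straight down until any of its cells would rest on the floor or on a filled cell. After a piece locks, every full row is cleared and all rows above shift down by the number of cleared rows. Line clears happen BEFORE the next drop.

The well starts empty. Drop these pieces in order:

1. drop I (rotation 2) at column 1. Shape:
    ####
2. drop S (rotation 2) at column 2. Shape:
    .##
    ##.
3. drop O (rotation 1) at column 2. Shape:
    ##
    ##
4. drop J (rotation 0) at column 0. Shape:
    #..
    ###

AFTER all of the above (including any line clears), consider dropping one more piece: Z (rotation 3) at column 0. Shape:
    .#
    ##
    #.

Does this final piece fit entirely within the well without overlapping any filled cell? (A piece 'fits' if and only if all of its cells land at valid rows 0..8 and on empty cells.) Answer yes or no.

Drop 1: I rot2 at col 1 lands with bottom-row=0; cleared 0 line(s) (total 0); column heights now [0 1 1 1 1], max=1
Drop 2: S rot2 at col 2 lands with bottom-row=1; cleared 0 line(s) (total 0); column heights now [0 1 2 3 3], max=3
Drop 3: O rot1 at col 2 lands with bottom-row=3; cleared 0 line(s) (total 0); column heights now [0 1 5 5 3], max=5
Drop 4: J rot0 at col 0 lands with bottom-row=5; cleared 0 line(s) (total 0); column heights now [7 6 6 5 3], max=7
Test piece Z rot3 at col 0 (width 2): heights before test = [7 6 6 5 3]; fits = False

Answer: no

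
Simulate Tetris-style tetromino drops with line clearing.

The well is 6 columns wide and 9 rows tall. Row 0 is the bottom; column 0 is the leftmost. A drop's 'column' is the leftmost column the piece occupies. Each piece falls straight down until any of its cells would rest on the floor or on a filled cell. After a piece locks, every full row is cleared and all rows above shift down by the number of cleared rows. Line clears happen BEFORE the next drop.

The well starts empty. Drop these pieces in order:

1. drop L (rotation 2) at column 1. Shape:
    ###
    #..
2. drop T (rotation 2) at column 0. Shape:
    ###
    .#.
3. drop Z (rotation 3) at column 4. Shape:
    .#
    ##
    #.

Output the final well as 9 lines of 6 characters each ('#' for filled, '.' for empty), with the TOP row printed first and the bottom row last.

Answer: ......
......
......
......
......
###...
.#...#
.#####
.#..#.

Derivation:
Drop 1: L rot2 at col 1 lands with bottom-row=0; cleared 0 line(s) (total 0); column heights now [0 2 2 2 0 0], max=2
Drop 2: T rot2 at col 0 lands with bottom-row=2; cleared 0 line(s) (total 0); column heights now [4 4 4 2 0 0], max=4
Drop 3: Z rot3 at col 4 lands with bottom-row=0; cleared 0 line(s) (total 0); column heights now [4 4 4 2 2 3], max=4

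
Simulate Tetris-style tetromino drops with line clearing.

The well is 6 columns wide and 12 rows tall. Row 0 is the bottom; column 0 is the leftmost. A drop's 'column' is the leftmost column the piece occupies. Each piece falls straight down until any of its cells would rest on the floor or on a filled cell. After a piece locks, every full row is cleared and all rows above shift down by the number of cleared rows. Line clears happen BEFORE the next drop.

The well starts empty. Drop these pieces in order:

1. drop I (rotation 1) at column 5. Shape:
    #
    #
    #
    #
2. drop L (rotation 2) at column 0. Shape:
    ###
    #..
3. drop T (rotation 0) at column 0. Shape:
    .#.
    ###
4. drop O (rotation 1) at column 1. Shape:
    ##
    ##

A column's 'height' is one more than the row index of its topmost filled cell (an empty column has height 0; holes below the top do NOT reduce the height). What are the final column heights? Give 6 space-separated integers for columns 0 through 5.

Answer: 3 6 6 0 0 4

Derivation:
Drop 1: I rot1 at col 5 lands with bottom-row=0; cleared 0 line(s) (total 0); column heights now [0 0 0 0 0 4], max=4
Drop 2: L rot2 at col 0 lands with bottom-row=0; cleared 0 line(s) (total 0); column heights now [2 2 2 0 0 4], max=4
Drop 3: T rot0 at col 0 lands with bottom-row=2; cleared 0 line(s) (total 0); column heights now [3 4 3 0 0 4], max=4
Drop 4: O rot1 at col 1 lands with bottom-row=4; cleared 0 line(s) (total 0); column heights now [3 6 6 0 0 4], max=6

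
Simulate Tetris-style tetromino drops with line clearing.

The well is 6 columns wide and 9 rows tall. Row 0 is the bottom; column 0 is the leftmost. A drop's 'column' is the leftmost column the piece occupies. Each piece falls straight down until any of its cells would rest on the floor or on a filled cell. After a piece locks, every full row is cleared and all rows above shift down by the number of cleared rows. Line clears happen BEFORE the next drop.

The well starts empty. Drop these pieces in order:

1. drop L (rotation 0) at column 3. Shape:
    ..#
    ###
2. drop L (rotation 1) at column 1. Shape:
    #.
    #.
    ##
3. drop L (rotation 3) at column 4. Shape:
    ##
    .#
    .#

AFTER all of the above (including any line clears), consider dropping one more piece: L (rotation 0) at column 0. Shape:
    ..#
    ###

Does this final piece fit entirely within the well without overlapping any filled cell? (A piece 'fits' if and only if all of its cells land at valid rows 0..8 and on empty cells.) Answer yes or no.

Drop 1: L rot0 at col 3 lands with bottom-row=0; cleared 0 line(s) (total 0); column heights now [0 0 0 1 1 2], max=2
Drop 2: L rot1 at col 1 lands with bottom-row=0; cleared 0 line(s) (total 0); column heights now [0 3 1 1 1 2], max=3
Drop 3: L rot3 at col 4 lands with bottom-row=2; cleared 0 line(s) (total 0); column heights now [0 3 1 1 5 5], max=5
Test piece L rot0 at col 0 (width 3): heights before test = [0 3 1 1 5 5]; fits = True

Answer: yes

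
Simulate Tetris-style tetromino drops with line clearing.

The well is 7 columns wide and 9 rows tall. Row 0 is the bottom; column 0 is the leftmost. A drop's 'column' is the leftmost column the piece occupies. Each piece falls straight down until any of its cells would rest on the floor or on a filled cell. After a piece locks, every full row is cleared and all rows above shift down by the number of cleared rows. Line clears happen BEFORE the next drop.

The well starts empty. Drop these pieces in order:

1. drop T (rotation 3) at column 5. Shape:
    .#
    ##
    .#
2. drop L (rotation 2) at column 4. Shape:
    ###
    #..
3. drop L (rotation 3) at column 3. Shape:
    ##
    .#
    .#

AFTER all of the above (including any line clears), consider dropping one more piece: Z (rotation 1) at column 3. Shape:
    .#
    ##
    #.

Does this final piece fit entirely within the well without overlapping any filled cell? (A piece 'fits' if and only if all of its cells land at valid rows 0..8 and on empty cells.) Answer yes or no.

Drop 1: T rot3 at col 5 lands with bottom-row=0; cleared 0 line(s) (total 0); column heights now [0 0 0 0 0 2 3], max=3
Drop 2: L rot2 at col 4 lands with bottom-row=2; cleared 0 line(s) (total 0); column heights now [0 0 0 0 4 4 4], max=4
Drop 3: L rot3 at col 3 lands with bottom-row=4; cleared 0 line(s) (total 0); column heights now [0 0 0 7 7 4 4], max=7
Test piece Z rot1 at col 3 (width 2): heights before test = [0 0 0 7 7 4 4]; fits = False

Answer: no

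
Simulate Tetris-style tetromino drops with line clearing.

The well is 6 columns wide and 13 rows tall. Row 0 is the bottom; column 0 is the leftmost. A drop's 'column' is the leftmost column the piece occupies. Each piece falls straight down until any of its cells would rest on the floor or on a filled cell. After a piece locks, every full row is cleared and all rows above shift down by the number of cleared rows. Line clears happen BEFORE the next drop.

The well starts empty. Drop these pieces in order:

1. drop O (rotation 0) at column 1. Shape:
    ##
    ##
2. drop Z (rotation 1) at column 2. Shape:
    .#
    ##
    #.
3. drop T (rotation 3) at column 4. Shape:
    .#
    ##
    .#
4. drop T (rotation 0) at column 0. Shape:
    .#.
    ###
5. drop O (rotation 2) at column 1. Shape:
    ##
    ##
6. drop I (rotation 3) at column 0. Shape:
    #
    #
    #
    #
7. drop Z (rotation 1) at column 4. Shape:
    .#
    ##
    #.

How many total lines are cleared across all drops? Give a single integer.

Drop 1: O rot0 at col 1 lands with bottom-row=0; cleared 0 line(s) (total 0); column heights now [0 2 2 0 0 0], max=2
Drop 2: Z rot1 at col 2 lands with bottom-row=2; cleared 0 line(s) (total 0); column heights now [0 2 4 5 0 0], max=5
Drop 3: T rot3 at col 4 lands with bottom-row=0; cleared 0 line(s) (total 0); column heights now [0 2 4 5 2 3], max=5
Drop 4: T rot0 at col 0 lands with bottom-row=4; cleared 0 line(s) (total 0); column heights now [5 6 5 5 2 3], max=6
Drop 5: O rot2 at col 1 lands with bottom-row=6; cleared 0 line(s) (total 0); column heights now [5 8 8 5 2 3], max=8
Drop 6: I rot3 at col 0 lands with bottom-row=5; cleared 0 line(s) (total 0); column heights now [9 8 8 5 2 3], max=9
Drop 7: Z rot1 at col 4 lands with bottom-row=2; cleared 0 line(s) (total 0); column heights now [9 8 8 5 4 5], max=9

Answer: 0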